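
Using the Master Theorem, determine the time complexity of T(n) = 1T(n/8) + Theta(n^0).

Master Theorem for T(n) = 1T(n/8) + O(n^0):

a = 1, b = 8, c = 0
log_b(a) = log_8(1) = 0.0000

Case 2: c = 0 = log_8(1) = 0.0000
T(n) = O(n^0 log n) = O(log n)

For T(n) = 1T(n/8) + O(n^0): log_8(1) = 0.0000. This is Case 2 of the Master Theorem (c = log_b(a), equal work at all levels), giving O(log n).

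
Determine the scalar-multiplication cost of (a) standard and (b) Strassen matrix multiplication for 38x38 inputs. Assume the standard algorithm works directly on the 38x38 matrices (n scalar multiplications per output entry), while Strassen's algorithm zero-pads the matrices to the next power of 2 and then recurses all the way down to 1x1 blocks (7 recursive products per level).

Matrix multiplication for 38x38 matrices:

Strassen's algorithm requires power-of-2 dimensions. Pad 38x38 to 64x64 (next power of 2).

Standard algorithm: 38^3 = 54872 multiplications
Strassen's algorithm: 7^(log2(64)) = 7^6 = 117649 multiplications
Difference: 54872 - 117649 = -62777 (Strassen uses MORE here due to padding overhead — for small or just-over-power-of-2 n, padding can outweigh the per-level savings)

Standard: 54872 multiplications (38^3). Strassen: 117649 multiplications (7^6, after padding to 64x64). Strassen reduces 8 recursive multiplications to 7 at each level.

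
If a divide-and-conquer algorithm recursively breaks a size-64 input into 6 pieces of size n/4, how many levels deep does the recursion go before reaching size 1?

For divide and conquer with division factor 4:

Problem sizes at each level:
Level 0: 64
Level 1: 16
Level 2: 4
Level 3: 1

The root is level 0 and the size-1 base case is level 3 (the tree spans levels 0 through 3, i.e. 4 levels counting the root), so the depth is the number of divisions: log_4(64) = 3

The recursion tree depth is log_4(64) = 3. At each level, the problem size is divided by 4, so it takes 3 divisions to reduce to a base case of size 1. The algorithm makes 6 recursive calls at each level.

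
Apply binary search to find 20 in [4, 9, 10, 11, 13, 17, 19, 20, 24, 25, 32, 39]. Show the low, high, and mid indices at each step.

Binary search for 20 in [4, 9, 10, 11, 13, 17, 19, 20, 24, 25, 32, 39]:

lo=0, hi=11, mid=5, arr[mid]=17 -> 17 < 20, search right half
lo=6, hi=11, mid=8, arr[mid]=24 -> 24 > 20, search left half
lo=6, hi=7, mid=6, arr[mid]=19 -> 19 < 20, search right half
lo=7, hi=7, mid=7, arr[mid]=20 -> Found target at index 7!

Binary search finds 20 at index 7 after 4 comparisons. The search repeatedly halves the search space by comparing with the middle element.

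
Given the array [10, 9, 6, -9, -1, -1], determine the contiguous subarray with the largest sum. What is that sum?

Using Kadane's algorithm on [10, 9, 6, -9, -1, -1]:

Scanning through the array:
Position 1 (value 9): max_ending_here = 19, max_so_far = 19
Position 2 (value 6): max_ending_here = 25, max_so_far = 25
Position 3 (value -9): max_ending_here = 16, max_so_far = 25
Position 4 (value -1): max_ending_here = 15, max_so_far = 25
Position 5 (value -1): max_ending_here = 14, max_so_far = 25

Maximum subarray: [10, 9, 6]
Maximum sum: 25

The maximum subarray is [10, 9, 6] with sum 25. This subarray runs from index 0 to index 2.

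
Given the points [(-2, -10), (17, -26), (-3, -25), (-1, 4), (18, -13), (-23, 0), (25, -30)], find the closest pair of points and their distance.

Computing all pairwise distances among 7 points:

d((-2, -10), (17, -26)) = 24.8395
d((-2, -10), (-3, -25)) = 15.0333
d((-2, -10), (-1, 4)) = 14.0357
d((-2, -10), (18, -13)) = 20.2237
d((-2, -10), (-23, 0)) = 23.2594
d((-2, -10), (25, -30)) = 33.6006
d((17, -26), (-3, -25)) = 20.025
d((17, -26), (-1, 4)) = 34.9857
d((17, -26), (18, -13)) = 13.0384
d((17, -26), (-23, 0)) = 47.7074
d((17, -26), (25, -30)) = 8.9443 <-- minimum
d((-3, -25), (-1, 4)) = 29.0689
d((-3, -25), (18, -13)) = 24.1868
d((-3, -25), (-23, 0)) = 32.0156
d((-3, -25), (25, -30)) = 28.4429
d((-1, 4), (18, -13)) = 25.4951
d((-1, 4), (-23, 0)) = 22.3607
d((-1, 4), (25, -30)) = 42.8019
d((18, -13), (-23, 0)) = 43.0116
d((18, -13), (25, -30)) = 18.3848
d((-23, 0), (25, -30)) = 56.6039

Closest pair: (17, -26) and (25, -30) with distance 8.9443

The closest pair is (17, -26) and (25, -30) with Euclidean distance 8.9443. For 7 points, brute-force pairwise comparison is shown above. For large n, the divide-and-conquer algorithm (sort by x, recurse on halves, check the dividing strip) achieves O(n log n).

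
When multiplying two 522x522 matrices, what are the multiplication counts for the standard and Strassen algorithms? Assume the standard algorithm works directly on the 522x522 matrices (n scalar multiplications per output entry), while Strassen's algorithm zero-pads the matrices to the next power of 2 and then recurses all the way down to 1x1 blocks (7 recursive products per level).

Matrix multiplication for 522x522 matrices:

Strassen's algorithm requires power-of-2 dimensions. Pad 522x522 to 1024x1024 (next power of 2).

Standard algorithm: 522^3 = 142236648 multiplications
Strassen's algorithm: 7^(log2(1024)) = 7^10 = 282475249 multiplications
Difference: 142236648 - 282475249 = -140238601 (Strassen uses MORE here due to padding overhead — for small or just-over-power-of-2 n, padding can outweigh the per-level savings)

Standard: 142236648 multiplications (522^3). Strassen: 282475249 multiplications (7^10, after padding to 1024x1024). Strassen reduces 8 recursive multiplications to 7 at each level.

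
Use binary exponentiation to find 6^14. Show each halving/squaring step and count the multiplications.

Computing 6^14 by squaring (build up from 6^1; each line after the first costs one multiplication):

6^1 = 6
6^2 = (6^1)^2 = 6^2 = 36
6^3 = 6 * 6^2 = 6 * 36 = 216
6^6 = (6^3)^2 = 216^2 = 46656
6^7 = 6 * 6^6 = 6 * 46656 = 279936
6^14 = (6^7)^2 = 279936^2 = 78364164096

Result: 78364164096
Multiplications needed: 5 (5 lines after 6^1)

6^14 = 78364164096. Using exponentiation by squaring, this requires 5 multiplications. The key idea: if the exponent is even, square the half-power; if odd, multiply by the base once.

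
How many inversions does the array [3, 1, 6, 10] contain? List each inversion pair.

Finding inversions in [3, 1, 6, 10]:

(0, 1): arr[0]=3 > arr[1]=1

Total inversions: 1

The array has 1 inversion(s): (0,1). Each pair (i,j) satisfies i < j and arr[i] > arr[j].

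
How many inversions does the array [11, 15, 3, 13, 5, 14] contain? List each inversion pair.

Finding inversions in [11, 15, 3, 13, 5, 14]:

(0, 2): arr[0]=11 > arr[2]=3
(0, 4): arr[0]=11 > arr[4]=5
(1, 2): arr[1]=15 > arr[2]=3
(1, 3): arr[1]=15 > arr[3]=13
(1, 4): arr[1]=15 > arr[4]=5
(1, 5): arr[1]=15 > arr[5]=14
(3, 4): arr[3]=13 > arr[4]=5

Total inversions: 7

The array has 7 inversion(s): (0,2), (0,4), (1,2), (1,3), (1,4), (1,5), (3,4). Each pair (i,j) satisfies i < j and arr[i] > arr[j].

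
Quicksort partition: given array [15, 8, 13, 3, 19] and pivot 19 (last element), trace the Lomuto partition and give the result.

Lomuto partition with pivot = 19:

Initial array: [15, 8, 13, 3, 19]

arr[0]=15 <= 19: swap with position 0, array becomes [15, 8, 13, 3, 19]
arr[1]=8 <= 19: swap with position 1, array becomes [15, 8, 13, 3, 19]
arr[2]=13 <= 19: swap with position 2, array becomes [15, 8, 13, 3, 19]
arr[3]=3 <= 19: swap with position 3, array becomes [15, 8, 13, 3, 19]

Place pivot at position 4: [15, 8, 13, 3, 19]
Pivot position: 4

After partitioning with pivot 19, the array becomes [15, 8, 13, 3, 19]. The pivot is placed at index 4. All elements to the left of the pivot are <= 19, and all elements to the right are > 19.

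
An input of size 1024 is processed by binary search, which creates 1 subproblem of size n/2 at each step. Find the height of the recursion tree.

For divide and conquer with division factor 2:

Problem sizes at each level:
Level 0: 1024
Level 1: 512
Level 2: 256
Level 3: 128
Level 4: 64
Level 5: 32
Level 6: 16
Level 7: 8
Level 8: 4
Level 9: 2
Level 10: 1

The root is level 0 and the size-1 base case is level 10 (the tree spans levels 0 through 10, i.e. 11 levels counting the root), so the depth is the number of divisions: log_2(1024) = 10

The recursion tree depth is log_2(1024) = 10. At each level, the problem size is divided by 2, so it takes 10 divisions to reduce to a base case of size 1. The algorithm makes 1 recursive call at each level.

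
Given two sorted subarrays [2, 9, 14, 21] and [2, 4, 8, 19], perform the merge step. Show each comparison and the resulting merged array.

Merging process:

Compare 2 vs 2: take 2 from left. Merged: [2]
Compare 9 vs 2: take 2 from right. Merged: [2, 2]
Compare 9 vs 4: take 4 from right. Merged: [2, 2, 4]
Compare 9 vs 8: take 8 from right. Merged: [2, 2, 4, 8]
Compare 9 vs 19: take 9 from left. Merged: [2, 2, 4, 8, 9]
Compare 14 vs 19: take 14 from left. Merged: [2, 2, 4, 8, 9, 14]
Compare 21 vs 19: take 19 from right. Merged: [2, 2, 4, 8, 9, 14, 19]
Append remaining from left: [21]. Merged: [2, 2, 4, 8, 9, 14, 19, 21]

Final merged array: [2, 2, 4, 8, 9, 14, 19, 21]
Total comparisons: 7

The merged array is [2, 2, 4, 8, 9, 14, 19, 21], requiring 7 comparisons. The merge step runs in O(n) time where n is the total number of elements.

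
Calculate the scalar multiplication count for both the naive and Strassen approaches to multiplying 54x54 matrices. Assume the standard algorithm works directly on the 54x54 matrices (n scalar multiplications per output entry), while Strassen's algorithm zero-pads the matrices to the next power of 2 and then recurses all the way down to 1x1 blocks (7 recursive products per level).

Matrix multiplication for 54x54 matrices:

Strassen's algorithm requires power-of-2 dimensions. Pad 54x54 to 64x64 (next power of 2).

Standard algorithm: 54^3 = 157464 multiplications
Strassen's algorithm: 7^(log2(64)) = 7^6 = 117649 multiplications
Savings: 157464 - 117649 = 39815 multiplications

Standard: 157464 multiplications (54^3). Strassen: 117649 multiplications (7^6, after padding to 64x64). Strassen reduces 8 recursive multiplications to 7 at each level.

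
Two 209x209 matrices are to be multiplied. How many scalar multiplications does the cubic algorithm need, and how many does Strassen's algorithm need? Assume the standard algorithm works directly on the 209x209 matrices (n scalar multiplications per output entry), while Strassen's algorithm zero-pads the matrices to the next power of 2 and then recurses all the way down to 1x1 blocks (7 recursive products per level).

Matrix multiplication for 209x209 matrices:

Strassen's algorithm requires power-of-2 dimensions. Pad 209x209 to 256x256 (next power of 2).

Standard algorithm: 209^3 = 9129329 multiplications
Strassen's algorithm: 7^(log2(256)) = 7^8 = 5764801 multiplications
Savings: 9129329 - 5764801 = 3364528 multiplications

Standard: 9129329 multiplications (209^3). Strassen: 5764801 multiplications (7^8, after padding to 256x256). Strassen reduces 8 recursive multiplications to 7 at each level.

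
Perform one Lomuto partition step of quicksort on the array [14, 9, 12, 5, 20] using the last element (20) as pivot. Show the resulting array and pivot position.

Lomuto partition with pivot = 20:

Initial array: [14, 9, 12, 5, 20]

arr[0]=14 <= 20: swap with position 0, array becomes [14, 9, 12, 5, 20]
arr[1]=9 <= 20: swap with position 1, array becomes [14, 9, 12, 5, 20]
arr[2]=12 <= 20: swap with position 2, array becomes [14, 9, 12, 5, 20]
arr[3]=5 <= 20: swap with position 3, array becomes [14, 9, 12, 5, 20]

Place pivot at position 4: [14, 9, 12, 5, 20]
Pivot position: 4

After partitioning with pivot 20, the array becomes [14, 9, 12, 5, 20]. The pivot is placed at index 4. All elements to the left of the pivot are <= 20, and all elements to the right are > 20.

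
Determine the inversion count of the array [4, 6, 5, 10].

Finding inversions in [4, 6, 5, 10]:

(1, 2): arr[1]=6 > arr[2]=5

Total inversions: 1

The array has 1 inversion(s): (1,2). Each pair (i,j) satisfies i < j and arr[i] > arr[j].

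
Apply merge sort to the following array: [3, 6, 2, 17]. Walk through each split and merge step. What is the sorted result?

Merge sort trace:

Split: [3, 6, 2, 17] -> [3, 6] and [2, 17]
  Split: [3, 6] -> [3] and [6]
  Merge: [3] + [6] -> [3, 6]
  Split: [2, 17] -> [2] and [17]
  Merge: [2] + [17] -> [2, 17]
Merge: [3, 6] + [2, 17] -> [2, 3, 6, 17]

Final sorted array: [2, 3, 6, 17]

The merge sort proceeds by recursively splitting the array and merging sorted halves.
After all merges, the sorted array is [2, 3, 6, 17].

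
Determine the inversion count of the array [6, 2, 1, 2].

Finding inversions in [6, 2, 1, 2]:

(0, 1): arr[0]=6 > arr[1]=2
(0, 2): arr[0]=6 > arr[2]=1
(0, 3): arr[0]=6 > arr[3]=2
(1, 2): arr[1]=2 > arr[2]=1

Total inversions: 4

The array has 4 inversion(s): (0,1), (0,2), (0,3), (1,2). Each pair (i,j) satisfies i < j and arr[i] > arr[j].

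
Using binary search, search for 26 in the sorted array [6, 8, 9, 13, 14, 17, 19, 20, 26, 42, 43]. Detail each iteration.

Binary search for 26 in [6, 8, 9, 13, 14, 17, 19, 20, 26, 42, 43]:

lo=0, hi=10, mid=5, arr[mid]=17 -> 17 < 26, search right half
lo=6, hi=10, mid=8, arr[mid]=26 -> Found target at index 8!

Binary search finds 26 at index 8 after 2 comparisons. The search repeatedly halves the search space by comparing with the middle element.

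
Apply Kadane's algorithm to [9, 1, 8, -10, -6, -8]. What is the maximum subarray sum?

Using Kadane's algorithm on [9, 1, 8, -10, -6, -8]:

Scanning through the array:
Position 1 (value 1): max_ending_here = 10, max_so_far = 10
Position 2 (value 8): max_ending_here = 18, max_so_far = 18
Position 3 (value -10): max_ending_here = 8, max_so_far = 18
Position 4 (value -6): max_ending_here = 2, max_so_far = 18
Position 5 (value -8): max_ending_here = -6, max_so_far = 18

Maximum subarray: [9, 1, 8]
Maximum sum: 18

The maximum subarray is [9, 1, 8] with sum 18. This subarray runs from index 0 to index 2.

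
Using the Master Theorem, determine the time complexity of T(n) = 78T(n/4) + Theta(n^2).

Master Theorem for T(n) = 78T(n/4) + O(n^2):

a = 78, b = 4, c = 2
log_b(a) = log_4(78) = 3.1427

Case 1: c = 2 < log_4(78) = 3.1427
T(n) = O(n^(log_4 78))

For T(n) = 78T(n/4) + O(n^2): log_4(78) = 3.1427. This is Case 1 of the Master Theorem (c < log_b(a), work dominated by leaves), giving O(n^(log_4 78)).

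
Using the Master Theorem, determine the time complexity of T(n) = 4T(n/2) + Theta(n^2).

Master Theorem for T(n) = 4T(n/2) + O(n^2):

a = 4, b = 2, c = 2
log_b(a) = log_2(4) = 2.0000

Case 2: c = 2 = log_2(4) = 2.0000
T(n) = O(n^2 log n) = O(n^2 log n)

For T(n) = 4T(n/2) + O(n^2): log_2(4) = 2.0000. This is Case 2 of the Master Theorem (c = log_b(a), equal work at all levels), giving O(n^2 log n).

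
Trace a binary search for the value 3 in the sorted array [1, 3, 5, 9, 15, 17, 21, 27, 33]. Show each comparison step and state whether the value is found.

Binary search for 3 in [1, 3, 5, 9, 15, 17, 21, 27, 33]:

lo=0, hi=8, mid=4, arr[mid]=15 -> 15 > 3, search left half
lo=0, hi=3, mid=1, arr[mid]=3 -> Found target at index 1!

Binary search finds 3 at index 1 after 2 comparisons. The search repeatedly halves the search space by comparing with the middle element.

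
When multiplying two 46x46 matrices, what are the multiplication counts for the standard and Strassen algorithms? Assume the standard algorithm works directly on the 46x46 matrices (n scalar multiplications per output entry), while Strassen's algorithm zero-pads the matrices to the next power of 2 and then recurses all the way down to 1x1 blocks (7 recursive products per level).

Matrix multiplication for 46x46 matrices:

Strassen's algorithm requires power-of-2 dimensions. Pad 46x46 to 64x64 (next power of 2).

Standard algorithm: 46^3 = 97336 multiplications
Strassen's algorithm: 7^(log2(64)) = 7^6 = 117649 multiplications
Difference: 97336 - 117649 = -20313 (Strassen uses MORE here due to padding overhead — for small or just-over-power-of-2 n, padding can outweigh the per-level savings)

Standard: 97336 multiplications (46^3). Strassen: 117649 multiplications (7^6, after padding to 64x64). Strassen reduces 8 recursive multiplications to 7 at each level.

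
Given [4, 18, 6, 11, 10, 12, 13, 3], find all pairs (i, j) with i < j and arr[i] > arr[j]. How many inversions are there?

Finding inversions in [4, 18, 6, 11, 10, 12, 13, 3]:

(0, 7): arr[0]=4 > arr[7]=3
(1, 2): arr[1]=18 > arr[2]=6
(1, 3): arr[1]=18 > arr[3]=11
(1, 4): arr[1]=18 > arr[4]=10
(1, 5): arr[1]=18 > arr[5]=12
(1, 6): arr[1]=18 > arr[6]=13
(1, 7): arr[1]=18 > arr[7]=3
(2, 7): arr[2]=6 > arr[7]=3
(3, 4): arr[3]=11 > arr[4]=10
(3, 7): arr[3]=11 > arr[7]=3
(4, 7): arr[4]=10 > arr[7]=3
(5, 7): arr[5]=12 > arr[7]=3
(6, 7): arr[6]=13 > arr[7]=3

Total inversions: 13

The array has 13 inversion(s): (0,7), (1,2), (1,3), (1,4), (1,5), (1,6), (1,7), (2,7), (3,4), (3,7), (4,7), (5,7), (6,7). Each pair (i,j) satisfies i < j and arr[i] > arr[j].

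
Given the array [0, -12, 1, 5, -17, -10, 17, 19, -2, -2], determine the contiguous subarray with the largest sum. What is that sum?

Using Kadane's algorithm on [0, -12, 1, 5, -17, -10, 17, 19, -2, -2]:

Scanning through the array:
Position 1 (value -12): max_ending_here = -12, max_so_far = 0
Position 2 (value 1): max_ending_here = 1, max_so_far = 1
Position 3 (value 5): max_ending_here = 6, max_so_far = 6
Position 4 (value -17): max_ending_here = -11, max_so_far = 6
Position 5 (value -10): max_ending_here = -10, max_so_far = 6
Position 6 (value 17): max_ending_here = 17, max_so_far = 17
Position 7 (value 19): max_ending_here = 36, max_so_far = 36
Position 8 (value -2): max_ending_here = 34, max_so_far = 36
Position 9 (value -2): max_ending_here = 32, max_so_far = 36

Maximum subarray: [17, 19]
Maximum sum: 36

The maximum subarray is [17, 19] with sum 36. This subarray runs from index 6 to index 7.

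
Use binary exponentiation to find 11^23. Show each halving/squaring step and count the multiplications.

Computing 11^23 by squaring (build up from 11^1; each line after the first costs one multiplication):

11^1 = 11
11^2 = (11^1)^2 = 11^2 = 121
11^4 = (11^2)^2 = 121^2 = 14641
11^5 = 11 * 11^4 = 11 * 14641 = 161051
11^10 = (11^5)^2 = 161051^2 = 25937424601
11^11 = 11 * 11^10 = 11 * 25937424601 = 285311670611
11^22 = (11^11)^2 = 285311670611^2 = 81402749386839761113321
11^23 = 11 * 11^22 = 11 * 81402749386839761113321 = 895430243255237372246531

Result: 895430243255237372246531
Multiplications needed: 7 (7 lines after 11^1)

11^23 = 895430243255237372246531. Using exponentiation by squaring, this requires 7 multiplications. The key idea: if the exponent is even, square the half-power; if odd, multiply by the base once.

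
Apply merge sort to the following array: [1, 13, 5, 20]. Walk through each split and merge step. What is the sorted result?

Merge sort trace:

Split: [1, 13, 5, 20] -> [1, 13] and [5, 20]
  Split: [1, 13] -> [1] and [13]
  Merge: [1] + [13] -> [1, 13]
  Split: [5, 20] -> [5] and [20]
  Merge: [5] + [20] -> [5, 20]
Merge: [1, 13] + [5, 20] -> [1, 5, 13, 20]

Final sorted array: [1, 5, 13, 20]

The merge sort proceeds by recursively splitting the array and merging sorted halves.
After all merges, the sorted array is [1, 5, 13, 20].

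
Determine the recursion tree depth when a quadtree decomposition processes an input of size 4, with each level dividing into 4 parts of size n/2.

For divide and conquer with division factor 2:

Problem sizes at each level:
Level 0: 4
Level 1: 2
Level 2: 1

The root is level 0 and the size-1 base case is level 2 (the tree spans levels 0 through 2, i.e. 3 levels counting the root), so the depth is the number of divisions: log_2(4) = 2

The recursion tree depth is log_2(4) = 2. At each level, the problem size is divided by 2, so it takes 2 divisions to reduce to a base case of size 1. The algorithm makes 4 recursive calls at each level.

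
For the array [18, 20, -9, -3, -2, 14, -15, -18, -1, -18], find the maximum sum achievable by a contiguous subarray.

Using Kadane's algorithm on [18, 20, -9, -3, -2, 14, -15, -18, -1, -18]:

Scanning through the array:
Position 1 (value 20): max_ending_here = 38, max_so_far = 38
Position 2 (value -9): max_ending_here = 29, max_so_far = 38
Position 3 (value -3): max_ending_here = 26, max_so_far = 38
Position 4 (value -2): max_ending_here = 24, max_so_far = 38
Position 5 (value 14): max_ending_here = 38, max_so_far = 38
Position 6 (value -15): max_ending_here = 23, max_so_far = 38
Position 7 (value -18): max_ending_here = 5, max_so_far = 38
Position 8 (value -1): max_ending_here = 4, max_so_far = 38
Position 9 (value -18): max_ending_here = -14, max_so_far = 38

Maximum subarray: [18, 20]
Maximum sum: 38

The maximum subarray is [18, 20] with sum 38. This subarray runs from index 0 to index 1.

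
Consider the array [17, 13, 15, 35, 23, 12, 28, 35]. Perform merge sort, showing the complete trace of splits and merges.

Merge sort trace:

Split: [17, 13, 15, 35, 23, 12, 28, 35] -> [17, 13, 15, 35] and [23, 12, 28, 35]
  Split: [17, 13, 15, 35] -> [17, 13] and [15, 35]
    Split: [17, 13] -> [17] and [13]
    Merge: [17] + [13] -> [13, 17]
    Split: [15, 35] -> [15] and [35]
    Merge: [15] + [35] -> [15, 35]
  Merge: [13, 17] + [15, 35] -> [13, 15, 17, 35]
  Split: [23, 12, 28, 35] -> [23, 12] and [28, 35]
    Split: [23, 12] -> [23] and [12]
    Merge: [23] + [12] -> [12, 23]
    Split: [28, 35] -> [28] and [35]
    Merge: [28] + [35] -> [28, 35]
  Merge: [12, 23] + [28, 35] -> [12, 23, 28, 35]
Merge: [13, 15, 17, 35] + [12, 23, 28, 35] -> [12, 13, 15, 17, 23, 28, 35, 35]

Final sorted array: [12, 13, 15, 17, 23, 28, 35, 35]

The merge sort proceeds by recursively splitting the array and merging sorted halves.
After all merges, the sorted array is [12, 13, 15, 17, 23, 28, 35, 35].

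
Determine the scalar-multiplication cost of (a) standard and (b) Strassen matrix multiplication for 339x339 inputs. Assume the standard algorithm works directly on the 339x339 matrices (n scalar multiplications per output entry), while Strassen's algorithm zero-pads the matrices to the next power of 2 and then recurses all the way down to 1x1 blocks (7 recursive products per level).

Matrix multiplication for 339x339 matrices:

Strassen's algorithm requires power-of-2 dimensions. Pad 339x339 to 512x512 (next power of 2).

Standard algorithm: 339^3 = 38958219 multiplications
Strassen's algorithm: 7^(log2(512)) = 7^9 = 40353607 multiplications
Difference: 38958219 - 40353607 = -1395388 (Strassen uses MORE here due to padding overhead — for small or just-over-power-of-2 n, padding can outweigh the per-level savings)

Standard: 38958219 multiplications (339^3). Strassen: 40353607 multiplications (7^9, after padding to 512x512). Strassen reduces 8 recursive multiplications to 7 at each level.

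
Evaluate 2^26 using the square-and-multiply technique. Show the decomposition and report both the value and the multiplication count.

Computing 2^26 by squaring (build up from 2^1; each line after the first costs one multiplication):

2^1 = 2
2^2 = (2^1)^2 = 2^2 = 4
2^3 = 2 * 2^2 = 2 * 4 = 8
2^6 = (2^3)^2 = 8^2 = 64
2^12 = (2^6)^2 = 64^2 = 4096
2^13 = 2 * 2^12 = 2 * 4096 = 8192
2^26 = (2^13)^2 = 8192^2 = 67108864

Result: 67108864
Multiplications needed: 6 (6 lines after 2^1)

2^26 = 67108864. Using exponentiation by squaring, this requires 6 multiplications. The key idea: if the exponent is even, square the half-power; if odd, multiply by the base once.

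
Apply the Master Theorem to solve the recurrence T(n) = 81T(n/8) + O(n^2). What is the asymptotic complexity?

Master Theorem for T(n) = 81T(n/8) + O(n^2):

a = 81, b = 8, c = 2
log_b(a) = log_8(81) = 2.1133

Case 1: c = 2 < log_8(81) = 2.1133
T(n) = O(n^(log_8 81))

For T(n) = 81T(n/8) + O(n^2): log_8(81) = 2.1133. This is Case 1 of the Master Theorem (c < log_b(a), work dominated by leaves), giving O(n^(log_8 81)).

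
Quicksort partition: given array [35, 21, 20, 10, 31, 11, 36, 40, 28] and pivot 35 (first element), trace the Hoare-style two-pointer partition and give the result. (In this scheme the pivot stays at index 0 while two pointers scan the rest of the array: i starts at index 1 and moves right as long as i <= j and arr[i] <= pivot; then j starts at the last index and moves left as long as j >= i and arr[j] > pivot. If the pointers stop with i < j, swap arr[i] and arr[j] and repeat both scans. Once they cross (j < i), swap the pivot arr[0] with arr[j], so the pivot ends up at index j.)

Hoare-style two-pointer partition with pivot = 35:

Initial array: [35, 21, 20, 10, 31, 11, 36, 40, 28]

Pointers start at i = 1, j = 8.
i stops at index 6 (arr[6]=36 > 35), j stops at index 8 (arr[8]=28 <= 35): swap arr[6] and arr[8], array becomes [35, 21, 20, 10, 31, 11, 28, 40, 36]
i ends at 7, j ends at 6: the pointers have crossed (j < i), so scanning stops.

Swap pivot arr[0] with arr[6] to place pivot at position 6: [28, 21, 20, 10, 31, 11, 35, 40, 36]
Pivot position: 6

After partitioning with pivot 35, the array becomes [28, 21, 20, 10, 31, 11, 35, 40, 36]. The pivot is placed at index 6. All elements to the left of the pivot are <= 35, and all elements to the right are > 35.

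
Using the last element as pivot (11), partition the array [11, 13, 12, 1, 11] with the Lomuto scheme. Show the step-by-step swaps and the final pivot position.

Lomuto partition with pivot = 11:

Initial array: [11, 13, 12, 1, 11]

arr[0]=11 <= 11: swap with position 0, array becomes [11, 13, 12, 1, 11]
arr[1]=13 > 11: no swap
arr[2]=12 > 11: no swap
arr[3]=1 <= 11: swap with position 1, array becomes [11, 1, 12, 13, 11]

Place pivot at position 2: [11, 1, 11, 13, 12]
Pivot position: 2

After partitioning with pivot 11, the array becomes [11, 1, 11, 13, 12]. The pivot is placed at index 2. All elements to the left of the pivot are <= 11, and all elements to the right are > 11.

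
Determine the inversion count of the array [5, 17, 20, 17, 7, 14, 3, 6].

Finding inversions in [5, 17, 20, 17, 7, 14, 3, 6]:

(0, 6): arr[0]=5 > arr[6]=3
(1, 4): arr[1]=17 > arr[4]=7
(1, 5): arr[1]=17 > arr[5]=14
(1, 6): arr[1]=17 > arr[6]=3
(1, 7): arr[1]=17 > arr[7]=6
(2, 3): arr[2]=20 > arr[3]=17
(2, 4): arr[2]=20 > arr[4]=7
(2, 5): arr[2]=20 > arr[5]=14
(2, 6): arr[2]=20 > arr[6]=3
(2, 7): arr[2]=20 > arr[7]=6
(3, 4): arr[3]=17 > arr[4]=7
(3, 5): arr[3]=17 > arr[5]=14
(3, 6): arr[3]=17 > arr[6]=3
(3, 7): arr[3]=17 > arr[7]=6
(4, 6): arr[4]=7 > arr[6]=3
(4, 7): arr[4]=7 > arr[7]=6
(5, 6): arr[5]=14 > arr[6]=3
(5, 7): arr[5]=14 > arr[7]=6

Total inversions: 18

The array has 18 inversion(s): (0,6), (1,4), (1,5), (1,6), (1,7), (2,3), (2,4), (2,5), (2,6), (2,7), (3,4), (3,5), (3,6), (3,7), (4,6), (4,7), (5,6), (5,7). Each pair (i,j) satisfies i < j and arr[i] > arr[j].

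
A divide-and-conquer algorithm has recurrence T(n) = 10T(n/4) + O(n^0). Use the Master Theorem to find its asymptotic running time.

Master Theorem for T(n) = 10T(n/4) + O(n^0):

a = 10, b = 4, c = 0
log_b(a) = log_4(10) = 1.6610

Case 1: c = 0 < log_4(10) = 1.6610
T(n) = O(n^(log_4 10))

For T(n) = 10T(n/4) + O(n^0): log_4(10) = 1.6610. This is Case 1 of the Master Theorem (c < log_b(a), work dominated by leaves), giving O(n^(log_4 10)).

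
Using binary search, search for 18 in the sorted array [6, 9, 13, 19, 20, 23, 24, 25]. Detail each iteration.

Binary search for 18 in [6, 9, 13, 19, 20, 23, 24, 25]:

lo=0, hi=7, mid=3, arr[mid]=19 -> 19 > 18, search left half
lo=0, hi=2, mid=1, arr[mid]=9 -> 9 < 18, search right half
lo=2, hi=2, mid=2, arr[mid]=13 -> 13 < 18, search right half
lo=3 > hi=2, target 18 not found

Binary search determines that 18 is not in the array after 3 comparisons. The search space was exhausted without finding the target.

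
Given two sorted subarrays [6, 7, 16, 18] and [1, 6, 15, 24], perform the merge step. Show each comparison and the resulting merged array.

Merging process:

Compare 6 vs 1: take 1 from right. Merged: [1]
Compare 6 vs 6: take 6 from left. Merged: [1, 6]
Compare 7 vs 6: take 6 from right. Merged: [1, 6, 6]
Compare 7 vs 15: take 7 from left. Merged: [1, 6, 6, 7]
Compare 16 vs 15: take 15 from right. Merged: [1, 6, 6, 7, 15]
Compare 16 vs 24: take 16 from left. Merged: [1, 6, 6, 7, 15, 16]
Compare 18 vs 24: take 18 from left. Merged: [1, 6, 6, 7, 15, 16, 18]
Append remaining from right: [24]. Merged: [1, 6, 6, 7, 15, 16, 18, 24]

Final merged array: [1, 6, 6, 7, 15, 16, 18, 24]
Total comparisons: 7

The merged array is [1, 6, 6, 7, 15, 16, 18, 24], requiring 7 comparisons. The merge step runs in O(n) time where n is the total number of elements.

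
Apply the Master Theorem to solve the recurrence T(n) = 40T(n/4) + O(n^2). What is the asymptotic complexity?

Master Theorem for T(n) = 40T(n/4) + O(n^2):

a = 40, b = 4, c = 2
log_b(a) = log_4(40) = 2.6610

Case 1: c = 2 < log_4(40) = 2.6610
T(n) = O(n^(log_4 40))

For T(n) = 40T(n/4) + O(n^2): log_4(40) = 2.6610. This is Case 1 of the Master Theorem (c < log_b(a), work dominated by leaves), giving O(n^(log_4 40)).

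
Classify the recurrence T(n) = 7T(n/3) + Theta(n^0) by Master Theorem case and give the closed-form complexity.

Master Theorem for T(n) = 7T(n/3) + O(n^0):

a = 7, b = 3, c = 0
log_b(a) = log_3(7) = 1.7712

Case 1: c = 0 < log_3(7) = 1.7712
T(n) = O(n^(log_3 7))

For T(n) = 7T(n/3) + O(n^0): log_3(7) = 1.7712. This is Case 1 of the Master Theorem (c < log_b(a), work dominated by leaves), giving O(n^(log_3 7)).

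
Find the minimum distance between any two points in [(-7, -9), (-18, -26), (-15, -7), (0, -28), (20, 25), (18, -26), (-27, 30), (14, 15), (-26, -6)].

Computing all pairwise distances among 9 points:

d((-7, -9), (-18, -26)) = 20.2485
d((-7, -9), (-15, -7)) = 8.2462 <-- minimum
d((-7, -9), (0, -28)) = 20.2485
d((-7, -9), (20, 25)) = 43.4166
d((-7, -9), (18, -26)) = 30.2324
d((-7, -9), (-27, 30)) = 43.8292
d((-7, -9), (14, 15)) = 31.8904
d((-7, -9), (-26, -6)) = 19.2354
d((-18, -26), (-15, -7)) = 19.2354
d((-18, -26), (0, -28)) = 18.1108
d((-18, -26), (20, 25)) = 63.6003
d((-18, -26), (18, -26)) = 36.0
d((-18, -26), (-27, 30)) = 56.7186
d((-18, -26), (14, 15)) = 52.0096
d((-18, -26), (-26, -6)) = 21.5407
d((-15, -7), (0, -28)) = 25.807
d((-15, -7), (20, 25)) = 47.4236
d((-15, -7), (18, -26)) = 38.0789
d((-15, -7), (-27, 30)) = 38.8973
d((-15, -7), (14, 15)) = 36.4005
d((-15, -7), (-26, -6)) = 11.0454
d((0, -28), (20, 25)) = 56.648
d((0, -28), (18, -26)) = 18.1108
d((0, -28), (-27, 30)) = 63.9766
d((0, -28), (14, 15)) = 45.2217
d((0, -28), (-26, -6)) = 34.0588
d((20, 25), (18, -26)) = 51.0392
d((20, 25), (-27, 30)) = 47.2652
d((20, 25), (14, 15)) = 11.6619
d((20, 25), (-26, -6)) = 55.4707
d((18, -26), (-27, 30)) = 71.8401
d((18, -26), (14, 15)) = 41.1947
d((18, -26), (-26, -6)) = 48.3322
d((-27, 30), (14, 15)) = 43.6578
d((-27, 30), (-26, -6)) = 36.0139
d((14, 15), (-26, -6)) = 45.1774

Closest pair: (-7, -9) and (-15, -7) with distance 8.2462

The closest pair is (-7, -9) and (-15, -7) with Euclidean distance 8.2462. For 9 points, brute-force pairwise comparison is shown above. For large n, the divide-and-conquer algorithm (sort by x, recurse on halves, check the dividing strip) achieves O(n log n).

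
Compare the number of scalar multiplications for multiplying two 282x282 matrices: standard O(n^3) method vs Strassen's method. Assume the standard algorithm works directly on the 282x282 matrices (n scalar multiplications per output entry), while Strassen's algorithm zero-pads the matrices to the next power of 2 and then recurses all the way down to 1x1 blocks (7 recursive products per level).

Matrix multiplication for 282x282 matrices:

Strassen's algorithm requires power-of-2 dimensions. Pad 282x282 to 512x512 (next power of 2).

Standard algorithm: 282^3 = 22425768 multiplications
Strassen's algorithm: 7^(log2(512)) = 7^9 = 40353607 multiplications
Difference: 22425768 - 40353607 = -17927839 (Strassen uses MORE here due to padding overhead — for small or just-over-power-of-2 n, padding can outweigh the per-level savings)

Standard: 22425768 multiplications (282^3). Strassen: 40353607 multiplications (7^9, after padding to 512x512). Strassen reduces 8 recursive multiplications to 7 at each level.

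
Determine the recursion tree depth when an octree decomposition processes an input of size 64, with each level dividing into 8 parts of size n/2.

For divide and conquer with division factor 2:

Problem sizes at each level:
Level 0: 64
Level 1: 32
Level 2: 16
Level 3: 8
Level 4: 4
Level 5: 2
Level 6: 1

The root is level 0 and the size-1 base case is level 6 (the tree spans levels 0 through 6, i.e. 7 levels counting the root), so the depth is the number of divisions: log_2(64) = 6

The recursion tree depth is log_2(64) = 6. At each level, the problem size is divided by 2, so it takes 6 divisions to reduce to a base case of size 1. The algorithm makes 8 recursive calls at each level.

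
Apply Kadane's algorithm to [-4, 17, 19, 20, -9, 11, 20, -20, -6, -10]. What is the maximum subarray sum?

Using Kadane's algorithm on [-4, 17, 19, 20, -9, 11, 20, -20, -6, -10]:

Scanning through the array:
Position 1 (value 17): max_ending_here = 17, max_so_far = 17
Position 2 (value 19): max_ending_here = 36, max_so_far = 36
Position 3 (value 20): max_ending_here = 56, max_so_far = 56
Position 4 (value -9): max_ending_here = 47, max_so_far = 56
Position 5 (value 11): max_ending_here = 58, max_so_far = 58
Position 6 (value 20): max_ending_here = 78, max_so_far = 78
Position 7 (value -20): max_ending_here = 58, max_so_far = 78
Position 8 (value -6): max_ending_here = 52, max_so_far = 78
Position 9 (value -10): max_ending_here = 42, max_so_far = 78

Maximum subarray: [17, 19, 20, -9, 11, 20]
Maximum sum: 78

The maximum subarray is [17, 19, 20, -9, 11, 20] with sum 78. This subarray runs from index 1 to index 6.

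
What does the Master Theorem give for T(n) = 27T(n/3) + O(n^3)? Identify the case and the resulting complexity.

Master Theorem for T(n) = 27T(n/3) + O(n^3):

a = 27, b = 3, c = 3
log_b(a) = log_3(27) = 3.0000

Case 2: c = 3 = log_3(27) = 3.0000
T(n) = O(n^3 log n) = O(n^3 log n)

For T(n) = 27T(n/3) + O(n^3): log_3(27) = 3.0000. This is Case 2 of the Master Theorem (c = log_b(a), equal work at all levels), giving O(n^3 log n).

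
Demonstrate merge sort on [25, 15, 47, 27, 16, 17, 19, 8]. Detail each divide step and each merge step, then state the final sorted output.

Merge sort trace:

Split: [25, 15, 47, 27, 16, 17, 19, 8] -> [25, 15, 47, 27] and [16, 17, 19, 8]
  Split: [25, 15, 47, 27] -> [25, 15] and [47, 27]
    Split: [25, 15] -> [25] and [15]
    Merge: [25] + [15] -> [15, 25]
    Split: [47, 27] -> [47] and [27]
    Merge: [47] + [27] -> [27, 47]
  Merge: [15, 25] + [27, 47] -> [15, 25, 27, 47]
  Split: [16, 17, 19, 8] -> [16, 17] and [19, 8]
    Split: [16, 17] -> [16] and [17]
    Merge: [16] + [17] -> [16, 17]
    Split: [19, 8] -> [19] and [8]
    Merge: [19] + [8] -> [8, 19]
  Merge: [16, 17] + [8, 19] -> [8, 16, 17, 19]
Merge: [15, 25, 27, 47] + [8, 16, 17, 19] -> [8, 15, 16, 17, 19, 25, 27, 47]

Final sorted array: [8, 15, 16, 17, 19, 25, 27, 47]

The merge sort proceeds by recursively splitting the array and merging sorted halves.
After all merges, the sorted array is [8, 15, 16, 17, 19, 25, 27, 47].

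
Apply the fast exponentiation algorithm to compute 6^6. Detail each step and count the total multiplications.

Computing 6^6 by squaring (build up from 6^1; each line after the first costs one multiplication):

6^1 = 6
6^2 = (6^1)^2 = 6^2 = 36
6^3 = 6 * 6^2 = 6 * 36 = 216
6^6 = (6^3)^2 = 216^2 = 46656

Result: 46656
Multiplications needed: 3 (3 lines after 6^1)

6^6 = 46656. Using exponentiation by squaring, this requires 3 multiplications. The key idea: if the exponent is even, square the half-power; if odd, multiply by the base once.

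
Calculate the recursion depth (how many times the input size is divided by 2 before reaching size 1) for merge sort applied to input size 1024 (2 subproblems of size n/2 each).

For divide and conquer with division factor 2:

Problem sizes at each level:
Level 0: 1024
Level 1: 512
Level 2: 256
Level 3: 128
Level 4: 64
Level 5: 32
Level 6: 16
Level 7: 8
Level 8: 4
Level 9: 2
Level 10: 1

The root is level 0 and the size-1 base case is level 10 (the tree spans levels 0 through 10, i.e. 11 levels counting the root), so the depth is the number of divisions: log_2(1024) = 10

The recursion tree depth is log_2(1024) = 10. At each level, the problem size is divided by 2, so it takes 10 divisions to reduce to a base case of size 1. The algorithm makes 2 recursive calls at each level.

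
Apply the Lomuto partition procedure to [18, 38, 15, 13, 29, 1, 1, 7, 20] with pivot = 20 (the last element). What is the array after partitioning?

Lomuto partition with pivot = 20:

Initial array: [18, 38, 15, 13, 29, 1, 1, 7, 20]

arr[0]=18 <= 20: swap with position 0, array becomes [18, 38, 15, 13, 29, 1, 1, 7, 20]
arr[1]=38 > 20: no swap
arr[2]=15 <= 20: swap with position 1, array becomes [18, 15, 38, 13, 29, 1, 1, 7, 20]
arr[3]=13 <= 20: swap with position 2, array becomes [18, 15, 13, 38, 29, 1, 1, 7, 20]
arr[4]=29 > 20: no swap
arr[5]=1 <= 20: swap with position 3, array becomes [18, 15, 13, 1, 29, 38, 1, 7, 20]
arr[6]=1 <= 20: swap with position 4, array becomes [18, 15, 13, 1, 1, 38, 29, 7, 20]
arr[7]=7 <= 20: swap with position 5, array becomes [18, 15, 13, 1, 1, 7, 29, 38, 20]

Place pivot at position 6: [18, 15, 13, 1, 1, 7, 20, 38, 29]
Pivot position: 6

After partitioning with pivot 20, the array becomes [18, 15, 13, 1, 1, 7, 20, 38, 29]. The pivot is placed at index 6. All elements to the left of the pivot are <= 20, and all elements to the right are > 20.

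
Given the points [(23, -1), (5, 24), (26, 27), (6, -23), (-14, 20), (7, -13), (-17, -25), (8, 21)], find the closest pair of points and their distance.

Computing all pairwise distances among 8 points:

d((23, -1), (5, 24)) = 30.8058
d((23, -1), (26, 27)) = 28.1603
d((23, -1), (6, -23)) = 27.8029
d((23, -1), (-14, 20)) = 42.5441
d((23, -1), (7, -13)) = 20.0
d((23, -1), (-17, -25)) = 46.6476
d((23, -1), (8, 21)) = 26.6271
d((5, 24), (26, 27)) = 21.2132
d((5, 24), (6, -23)) = 47.0106
d((5, 24), (-14, 20)) = 19.4165
d((5, 24), (7, -13)) = 37.054
d((5, 24), (-17, -25)) = 53.7122
d((5, 24), (8, 21)) = 4.2426 <-- minimum
d((26, 27), (6, -23)) = 53.8516
d((26, 27), (-14, 20)) = 40.6079
d((26, 27), (7, -13)) = 44.2832
d((26, 27), (-17, -25)) = 67.4759
d((26, 27), (8, 21)) = 18.9737
d((6, -23), (-14, 20)) = 47.4236
d((6, -23), (7, -13)) = 10.0499
d((6, -23), (-17, -25)) = 23.0868
d((6, -23), (8, 21)) = 44.0454
d((-14, 20), (7, -13)) = 39.1152
d((-14, 20), (-17, -25)) = 45.0999
d((-14, 20), (8, 21)) = 22.0227
d((7, -13), (-17, -25)) = 26.8328
d((7, -13), (8, 21)) = 34.0147
d((-17, -25), (8, 21)) = 52.3546

Closest pair: (5, 24) and (8, 21) with distance 4.2426

The closest pair is (5, 24) and (8, 21) with Euclidean distance 4.2426. For 8 points, brute-force pairwise comparison is shown above. For large n, the divide-and-conquer algorithm (sort by x, recurse on halves, check the dividing strip) achieves O(n log n).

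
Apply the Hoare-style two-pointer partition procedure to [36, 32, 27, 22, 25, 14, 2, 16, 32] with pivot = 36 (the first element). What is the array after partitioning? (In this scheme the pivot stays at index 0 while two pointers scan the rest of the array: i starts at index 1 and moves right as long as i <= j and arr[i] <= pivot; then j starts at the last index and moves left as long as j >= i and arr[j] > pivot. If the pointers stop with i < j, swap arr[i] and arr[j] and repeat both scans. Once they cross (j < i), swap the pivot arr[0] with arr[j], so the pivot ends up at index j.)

Hoare-style two-pointer partition with pivot = 36:

Initial array: [36, 32, 27, 22, 25, 14, 2, 16, 32]

Pointers start at i = 1, j = 8.
i ends at 9, j ends at 8: the pointers have crossed (j < i), so scanning stops.

Swap pivot arr[0] with arr[8] to place pivot at position 8: [32, 32, 27, 22, 25, 14, 2, 16, 36]
Pivot position: 8

After partitioning with pivot 36, the array becomes [32, 32, 27, 22, 25, 14, 2, 16, 36]. The pivot is placed at index 8. All elements to the left of the pivot are <= 36, and all elements to the right are > 36.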